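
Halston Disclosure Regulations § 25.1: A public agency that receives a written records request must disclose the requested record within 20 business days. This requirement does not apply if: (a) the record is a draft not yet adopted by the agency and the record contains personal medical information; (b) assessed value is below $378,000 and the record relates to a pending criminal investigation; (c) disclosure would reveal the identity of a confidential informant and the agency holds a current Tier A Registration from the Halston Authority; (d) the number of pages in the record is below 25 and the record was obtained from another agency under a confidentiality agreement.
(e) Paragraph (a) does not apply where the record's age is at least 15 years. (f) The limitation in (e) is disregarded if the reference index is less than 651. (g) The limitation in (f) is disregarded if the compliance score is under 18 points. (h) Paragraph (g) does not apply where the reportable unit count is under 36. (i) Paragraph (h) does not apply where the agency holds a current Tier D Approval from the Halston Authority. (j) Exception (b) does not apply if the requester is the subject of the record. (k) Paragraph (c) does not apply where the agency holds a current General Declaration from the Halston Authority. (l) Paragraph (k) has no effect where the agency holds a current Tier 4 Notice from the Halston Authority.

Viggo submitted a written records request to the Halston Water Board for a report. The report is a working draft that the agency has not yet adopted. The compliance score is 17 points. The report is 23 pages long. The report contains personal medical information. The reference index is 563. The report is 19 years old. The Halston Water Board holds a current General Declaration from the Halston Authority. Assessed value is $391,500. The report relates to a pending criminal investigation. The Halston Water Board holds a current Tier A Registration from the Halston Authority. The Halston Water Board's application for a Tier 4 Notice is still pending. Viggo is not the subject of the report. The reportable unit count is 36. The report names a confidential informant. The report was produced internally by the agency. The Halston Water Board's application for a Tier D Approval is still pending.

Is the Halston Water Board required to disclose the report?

Yes — the Halston Water Board must disclose the report.

Exception (a): the report is an unadopted draft; the report contains personal medical information — every condition holds. But: (e) is triggered — the record's age is 19 years, meeting the 15 years threshold. (f) would limit (e) — the reference index is 563, less than the 651 limit — but (g) sets (f) aside: (g) applies — the compliance score is 17 points, under the 18 points limit. (h) is not triggered (the reportable unit count is 36, not under 36), so (g) stands. (a) is therefore removed.
Exception (b) does not apply: assessed value is $391,500, not below $378,000.
All of (c)'s requirements are met (the report names a confidential informant; a current Tier A Registration is held). However, paragraphs (k)–(l) must be considered: (k) is engaged — a current General Declaration is held. (l), which would lift (k), does not operate here — the Tier 4 Notice is not current. (c) is therefore removed.
Exception (d) requires that the record was obtained from another agency under a confidentiality agreement; but the report was produced internally, so (d) is unavailable.
No exception applies. The general rule governs.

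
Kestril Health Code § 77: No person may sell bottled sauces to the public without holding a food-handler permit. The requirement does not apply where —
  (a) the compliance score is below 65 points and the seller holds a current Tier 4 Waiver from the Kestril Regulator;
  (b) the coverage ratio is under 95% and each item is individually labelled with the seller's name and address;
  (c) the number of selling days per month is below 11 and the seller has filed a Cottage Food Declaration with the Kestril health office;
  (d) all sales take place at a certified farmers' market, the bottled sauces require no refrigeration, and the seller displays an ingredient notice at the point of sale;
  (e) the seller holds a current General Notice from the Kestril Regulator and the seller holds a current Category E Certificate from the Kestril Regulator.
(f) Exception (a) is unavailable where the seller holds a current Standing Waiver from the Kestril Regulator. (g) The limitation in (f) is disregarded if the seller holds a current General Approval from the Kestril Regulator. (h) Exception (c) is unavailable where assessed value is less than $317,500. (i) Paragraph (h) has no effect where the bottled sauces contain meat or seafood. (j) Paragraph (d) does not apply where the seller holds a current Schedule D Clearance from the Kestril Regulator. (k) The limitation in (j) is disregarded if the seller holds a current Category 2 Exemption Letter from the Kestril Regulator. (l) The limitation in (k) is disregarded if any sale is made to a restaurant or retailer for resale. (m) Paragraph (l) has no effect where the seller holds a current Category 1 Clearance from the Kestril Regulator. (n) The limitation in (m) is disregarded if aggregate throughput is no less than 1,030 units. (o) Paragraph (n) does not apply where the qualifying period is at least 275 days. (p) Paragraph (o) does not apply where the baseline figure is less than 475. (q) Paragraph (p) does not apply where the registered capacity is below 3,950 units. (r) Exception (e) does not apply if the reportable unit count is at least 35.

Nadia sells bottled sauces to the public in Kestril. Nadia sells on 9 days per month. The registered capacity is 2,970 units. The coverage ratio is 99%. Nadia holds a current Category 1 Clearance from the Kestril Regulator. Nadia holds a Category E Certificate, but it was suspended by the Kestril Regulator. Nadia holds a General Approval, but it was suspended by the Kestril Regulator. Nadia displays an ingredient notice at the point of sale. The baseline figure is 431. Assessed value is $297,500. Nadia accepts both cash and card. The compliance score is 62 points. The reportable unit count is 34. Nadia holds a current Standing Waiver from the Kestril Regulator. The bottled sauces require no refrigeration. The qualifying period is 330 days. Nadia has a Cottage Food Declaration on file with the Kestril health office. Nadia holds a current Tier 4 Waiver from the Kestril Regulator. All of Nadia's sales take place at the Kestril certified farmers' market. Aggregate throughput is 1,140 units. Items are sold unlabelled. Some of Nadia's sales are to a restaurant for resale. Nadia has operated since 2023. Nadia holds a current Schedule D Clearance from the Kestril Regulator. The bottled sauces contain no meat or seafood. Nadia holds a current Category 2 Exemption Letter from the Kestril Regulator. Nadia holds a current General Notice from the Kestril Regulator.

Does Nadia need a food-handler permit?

No — exception (d) applies; Nadia is not required to hold a food-handler permit.

All of (a)'s requirements are met (the compliance score is 62 points, below the 65 points limit; a current Tier 4 Waiver is held). But: (f) operates against (a): a current Standing Waiver is held. (g), which would lift (f), is inapplicable — there is no General Approval in force. So (a) is unavailable.
Exception (b) requires that the coverage ratio is under 95%; but the coverage ratio is 99%, not under 95%, so (b) is unavailable.
Exception (c)'s conditions are all satisfied: the number of selling days per month is 9, below the 11 limit; a Cottage Food Declaration is on file. But applying paragraphs (h)–(i): (h) operates — assessed value is $297,500, less than the $317,500 limit. (i) does not operate here (the bottled sauces contain no meat or seafood), so (h) stands. Exception (c) does not apply.
All of (d)'s requirements are met (all sales are at a certified farmers' market; the bottled sauces are shelf-stable; an ingredient notice is displayed). As to paragraphs (j)–(q): (j) operates (a current Schedule D Clearance is held), but is displaced by (k): (k) operates — a current Category 2 Exemption Letter is held. (l) operates (some sales are to a restaurant for resale), but is set aside by (m): (m) operates against (l): a current Category 1 Clearance is held. (n) would limit (m) — aggregate throughput is 1,140 units, meeting the 1,030 units threshold — but (o) sets (n) aside: (o) operates against (n): the qualifying period is 330 days, meeting the 275 days threshold. (p) is engaged (the baseline figure is 431, less than the 475 limit), but is overridden by (q): (q) operates against (p): the registered capacity is 2,970 units, below the 3,950 units limit. Exception (d) stands.
Exception (e) fails — there is no Category E Certificate in force.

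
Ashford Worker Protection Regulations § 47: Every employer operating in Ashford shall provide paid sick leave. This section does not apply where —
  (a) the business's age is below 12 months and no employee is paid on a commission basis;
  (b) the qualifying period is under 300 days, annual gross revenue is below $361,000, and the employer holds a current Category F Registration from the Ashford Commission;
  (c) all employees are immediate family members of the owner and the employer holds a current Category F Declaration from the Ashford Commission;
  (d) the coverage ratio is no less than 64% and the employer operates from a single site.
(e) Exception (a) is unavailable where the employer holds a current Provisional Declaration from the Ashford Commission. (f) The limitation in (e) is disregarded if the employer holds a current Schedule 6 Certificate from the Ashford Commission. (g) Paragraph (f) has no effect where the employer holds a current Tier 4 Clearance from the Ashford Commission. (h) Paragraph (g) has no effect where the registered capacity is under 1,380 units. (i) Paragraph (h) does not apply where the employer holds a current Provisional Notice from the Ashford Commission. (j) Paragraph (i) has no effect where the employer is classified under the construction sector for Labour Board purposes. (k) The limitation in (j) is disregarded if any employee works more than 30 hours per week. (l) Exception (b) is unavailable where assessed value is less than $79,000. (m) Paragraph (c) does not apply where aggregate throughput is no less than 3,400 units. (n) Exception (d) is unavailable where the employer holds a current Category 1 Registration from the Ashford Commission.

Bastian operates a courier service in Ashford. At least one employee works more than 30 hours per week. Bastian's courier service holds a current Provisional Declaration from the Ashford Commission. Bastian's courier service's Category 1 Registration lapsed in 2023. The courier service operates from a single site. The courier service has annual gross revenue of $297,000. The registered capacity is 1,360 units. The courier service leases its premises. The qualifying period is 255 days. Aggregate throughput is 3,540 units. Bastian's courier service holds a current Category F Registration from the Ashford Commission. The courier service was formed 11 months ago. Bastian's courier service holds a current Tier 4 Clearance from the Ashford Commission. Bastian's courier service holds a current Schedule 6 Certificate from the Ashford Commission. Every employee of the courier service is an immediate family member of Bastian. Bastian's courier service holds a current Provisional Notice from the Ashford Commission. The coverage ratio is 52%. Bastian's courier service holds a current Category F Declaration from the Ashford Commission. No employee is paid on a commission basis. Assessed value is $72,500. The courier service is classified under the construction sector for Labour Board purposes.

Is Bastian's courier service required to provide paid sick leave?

Exception (a)'s conditions are all satisfied: the business's age is 11 months, below the 12 months limit; no employee is paid on commission. But: (e) operates against (a): a current Provisional Declaration is held. (f) applies (a current Schedule 6 Certificate is held), but is displaced by (g): (g) is triggered — a current Tier 4 Clearance is held. (h) would limit (g) — the registered capacity is 1,360 units, under the 1,380 units limit — but (i) sets (h) aside: (i) operates against (h): a current Provisional Notice is held. (j) applies (the courier service is classified under the construction sector), but is itself disapplied by (k): (k) operates against (j): at least one employee exceeds 30 hours/week. So (a) is unavailable.
Exception (b): the qualifying period is 255 days, under the 300 days limit; annual gross revenue is $297,000, below the $361,000 limit; a current Category F Registration is held — every condition holds. However, paragraph (l) must be considered: (l) applies — assessed value is $72,500, less than the $79,000 limit. (b) is therefore removed.
Exception (c): every employee is an immediate family member; a current Category F Declaration is held — every condition holds. But: (m) operates — aggregate throughput is 3,540 units, meeting the 3,400 units threshold. Exception (c) does not apply.
Exception (d) requires that the coverage ratio is no less than 64%; but the coverage ratio is 52%, short of 64%, so (d) is unavailable.
Every exception is unavailable, so the rule governs.

Yes — Bastian's courier service must provide paid sick leave.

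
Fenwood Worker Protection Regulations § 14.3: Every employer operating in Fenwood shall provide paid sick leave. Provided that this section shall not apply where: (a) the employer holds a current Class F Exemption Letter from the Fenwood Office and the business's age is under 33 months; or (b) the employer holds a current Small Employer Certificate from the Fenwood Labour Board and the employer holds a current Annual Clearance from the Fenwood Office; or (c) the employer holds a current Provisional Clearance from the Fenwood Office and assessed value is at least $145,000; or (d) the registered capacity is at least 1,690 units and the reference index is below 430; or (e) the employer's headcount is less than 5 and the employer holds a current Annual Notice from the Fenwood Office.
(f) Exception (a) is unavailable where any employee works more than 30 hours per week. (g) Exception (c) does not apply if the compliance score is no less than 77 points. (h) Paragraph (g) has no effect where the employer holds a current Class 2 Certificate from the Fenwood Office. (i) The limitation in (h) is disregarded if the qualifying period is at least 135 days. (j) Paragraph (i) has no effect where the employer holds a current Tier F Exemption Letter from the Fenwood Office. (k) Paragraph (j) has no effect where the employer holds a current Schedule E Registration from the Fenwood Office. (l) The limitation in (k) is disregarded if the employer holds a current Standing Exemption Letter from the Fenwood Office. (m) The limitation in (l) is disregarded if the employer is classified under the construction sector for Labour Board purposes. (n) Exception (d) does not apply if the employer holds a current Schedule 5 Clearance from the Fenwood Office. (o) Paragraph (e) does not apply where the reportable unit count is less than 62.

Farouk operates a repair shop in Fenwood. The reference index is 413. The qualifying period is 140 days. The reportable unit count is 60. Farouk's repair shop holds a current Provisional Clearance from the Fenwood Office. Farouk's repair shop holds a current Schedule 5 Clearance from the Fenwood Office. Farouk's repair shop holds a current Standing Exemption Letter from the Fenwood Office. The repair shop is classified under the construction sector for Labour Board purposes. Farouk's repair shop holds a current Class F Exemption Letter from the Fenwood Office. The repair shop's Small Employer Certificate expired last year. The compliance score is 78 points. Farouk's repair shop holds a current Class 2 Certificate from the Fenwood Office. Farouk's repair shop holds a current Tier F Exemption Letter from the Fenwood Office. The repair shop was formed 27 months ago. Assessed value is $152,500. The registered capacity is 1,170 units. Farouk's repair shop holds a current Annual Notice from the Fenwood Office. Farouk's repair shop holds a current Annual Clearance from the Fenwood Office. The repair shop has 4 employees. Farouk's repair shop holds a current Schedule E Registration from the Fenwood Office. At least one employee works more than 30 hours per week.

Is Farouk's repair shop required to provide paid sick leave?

Exception (a): a current Class F Exemption Letter is held; the business's age is 27 months, under the 33 months limit — every condition holds. But applying paragraph (f): (f) is engaged — at least one employee exceeds 30 hours/week. So (a) is unavailable.
Exception (b) does not apply: the Small Employer Certificate has expired.
Exception (c)'s conditions are all satisfied: a current Provisional Clearance is held; assessed value is $152,500, meeting the $145,000 threshold. Turning to paragraphs (g)–(m): (g) operates against (c): the compliance score is 78 points, meeting the 77 points threshold. (h) would limit (g) — a current Class 2 Certificate is held — but (i) sets (h) aside: (i) is engaged — the qualifying period is 140 days, meeting the 135 days threshold. (j) operates (a current Tier F Exemption Letter is held), but is overridden by (k): (k) operates against (j): a current Schedule E Registration is held. (l) applies (a current Standing Exemption Letter is held), but is set aside by (m): (m) operates against (l): the repair shop is classified under the construction sector. So (c) is unavailable.
Exception (d) requires that the registered capacity is at least 1,690 units; but the registered capacity is 1,170 units, short of 1,690 units, so (d) is unavailable.
Exception (e): the employer's headcount is 4, less than the 5 limit; a current Annual Notice is held — every condition holds. Turning to paragraph (o): (o) operates — the reportable unit count is 60, less than the 62 limit. So (e) is unavailable.
Every exception is unavailable, so the rule governs.

Yes — Farouk's repair shop must provide paid sick leave.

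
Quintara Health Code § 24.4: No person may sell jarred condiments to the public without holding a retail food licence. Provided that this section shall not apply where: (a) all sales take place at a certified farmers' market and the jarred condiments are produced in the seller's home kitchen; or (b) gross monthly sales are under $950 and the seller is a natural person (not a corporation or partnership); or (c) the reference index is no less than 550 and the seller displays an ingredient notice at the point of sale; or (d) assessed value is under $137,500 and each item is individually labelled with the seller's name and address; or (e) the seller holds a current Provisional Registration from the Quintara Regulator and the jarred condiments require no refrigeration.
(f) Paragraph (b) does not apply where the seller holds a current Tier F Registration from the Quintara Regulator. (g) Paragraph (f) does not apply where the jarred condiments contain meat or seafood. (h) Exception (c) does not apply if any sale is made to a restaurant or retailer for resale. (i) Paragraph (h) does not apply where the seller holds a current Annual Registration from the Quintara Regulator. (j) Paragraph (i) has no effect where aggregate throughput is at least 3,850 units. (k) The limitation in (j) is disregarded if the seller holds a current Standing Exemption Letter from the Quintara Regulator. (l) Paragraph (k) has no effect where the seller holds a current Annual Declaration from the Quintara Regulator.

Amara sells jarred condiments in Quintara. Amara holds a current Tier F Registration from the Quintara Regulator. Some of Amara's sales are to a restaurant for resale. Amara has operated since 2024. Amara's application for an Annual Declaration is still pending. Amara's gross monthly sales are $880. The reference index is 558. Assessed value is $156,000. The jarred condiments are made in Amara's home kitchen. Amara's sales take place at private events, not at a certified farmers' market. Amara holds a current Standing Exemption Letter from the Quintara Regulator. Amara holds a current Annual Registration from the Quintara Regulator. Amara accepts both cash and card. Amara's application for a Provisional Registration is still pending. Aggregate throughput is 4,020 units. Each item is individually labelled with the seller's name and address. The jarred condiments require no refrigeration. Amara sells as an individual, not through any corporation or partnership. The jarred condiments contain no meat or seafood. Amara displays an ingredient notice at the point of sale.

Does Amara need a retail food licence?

Exception (a) requires that all sales take place at a certified farmers' market; but sales are at private events, not a certified farmers' market, so (a) is unavailable.
All of (b)'s requirements are met (gross monthly sales are $880, under the $950 limit; the seller is a natural person). But: (f) is triggered — a current Tier F Registration is held. (g), which would lift (f), is inapplicable — the jarred condiments contain no meat or seafood. (b) is therefore removed.
Exception (c)'s conditions are all satisfied: the reference index is 558, meeting the 550 threshold; an ingredient notice is displayed. Under paragraphs (h)–(l): (h) operates (some sales are to a restaurant for resale), but is set aside by (i): (i) operates against (h): a current Annual Registration is held. (j) would limit (i) — aggregate throughput is 4,020 units, meeting the 3,850 units threshold — but (k) sets (j) aside: (k) operates against (j): a current Standing Exemption Letter is held. (l) is inapplicable (the Annual Declaration is not current), so (k) stands. (c) remains available.
Exception (d) requires that assessed value is under $137,500; but assessed value is $156,000, not under $137,500, so (d) is unavailable.
Exception (e) fails — there is no Provisional Registration in force.

No — exception (c) applies; Amara is not required to hold a retail food licence.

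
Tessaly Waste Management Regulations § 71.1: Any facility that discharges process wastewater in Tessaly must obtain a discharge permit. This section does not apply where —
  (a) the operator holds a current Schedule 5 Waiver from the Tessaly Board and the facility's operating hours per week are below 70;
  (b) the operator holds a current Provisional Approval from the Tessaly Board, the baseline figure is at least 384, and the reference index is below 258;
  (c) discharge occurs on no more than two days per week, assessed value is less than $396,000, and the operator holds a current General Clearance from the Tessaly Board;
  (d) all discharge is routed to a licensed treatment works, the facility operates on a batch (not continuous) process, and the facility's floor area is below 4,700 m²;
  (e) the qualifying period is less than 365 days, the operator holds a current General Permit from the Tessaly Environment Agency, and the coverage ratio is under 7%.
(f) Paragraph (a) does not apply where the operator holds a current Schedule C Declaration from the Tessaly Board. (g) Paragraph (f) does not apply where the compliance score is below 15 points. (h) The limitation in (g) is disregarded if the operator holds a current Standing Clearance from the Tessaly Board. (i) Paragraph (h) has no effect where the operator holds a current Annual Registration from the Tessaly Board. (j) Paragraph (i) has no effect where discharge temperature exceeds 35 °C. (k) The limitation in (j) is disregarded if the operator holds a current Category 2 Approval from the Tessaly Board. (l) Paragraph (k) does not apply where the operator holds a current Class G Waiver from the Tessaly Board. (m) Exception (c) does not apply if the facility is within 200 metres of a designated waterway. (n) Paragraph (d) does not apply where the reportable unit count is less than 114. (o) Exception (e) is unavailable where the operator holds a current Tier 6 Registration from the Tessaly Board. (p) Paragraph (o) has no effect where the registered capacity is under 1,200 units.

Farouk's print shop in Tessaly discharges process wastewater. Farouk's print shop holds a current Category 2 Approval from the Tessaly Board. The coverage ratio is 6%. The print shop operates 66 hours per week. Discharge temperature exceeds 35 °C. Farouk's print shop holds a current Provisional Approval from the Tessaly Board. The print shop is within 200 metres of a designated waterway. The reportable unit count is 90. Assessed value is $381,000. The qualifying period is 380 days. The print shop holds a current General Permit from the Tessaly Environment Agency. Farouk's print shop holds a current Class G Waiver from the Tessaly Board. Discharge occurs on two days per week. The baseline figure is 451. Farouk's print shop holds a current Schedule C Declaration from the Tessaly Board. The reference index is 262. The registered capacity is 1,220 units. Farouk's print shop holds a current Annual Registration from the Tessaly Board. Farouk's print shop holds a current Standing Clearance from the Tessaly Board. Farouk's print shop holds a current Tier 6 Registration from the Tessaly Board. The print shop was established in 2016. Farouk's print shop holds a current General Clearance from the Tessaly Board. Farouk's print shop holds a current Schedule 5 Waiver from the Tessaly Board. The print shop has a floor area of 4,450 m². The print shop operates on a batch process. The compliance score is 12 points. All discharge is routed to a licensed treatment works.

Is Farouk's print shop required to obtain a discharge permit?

Exception (a) is satisfied on its face — a current Schedule 5 Waiver is held; the facility's operating hours per week are 66, below the 70 limit. However, paragraphs (f)–(l) must be considered: (f) applies — a current Schedule C Declaration is held. (g) is engaged (the compliance score is 12 points, below the 15 points limit), but is itself disapplied by (h): (h) operates against (g): a current Standing Clearance is held. (i) is engaged (a current Annual Registration is held), but is set aside by (j): (j) operates against (i): discharge temperature exceeds 35 °C. (k) operates (a current Category 2 Approval is held), but is displaced by (l): (l) operates against (k): a current Class G Waiver is held. (a) is therefore removed.
Exception (b) requires that the reference index is below 258; but the reference index is 262, not below 258, so (b) is unavailable.
Exception (c) is satisfied on its face — discharge occurs on no more than two days per week; assessed value is $381,000, less than the $396,000 limit; a current General Clearance is held. But applying paragraph (m): (m) is triggered — the print shop is within 200 m of a designated waterway. (c) is therefore removed.
Exception (d)'s conditions are all satisfied: discharge is routed to a licensed treatment works; the facility operates on a batch process; the facility's floor area is 4,450 m², below the 4,700 m² limit. But: (n) operates against (d): the reportable unit count is 90, less than the 114 limit. Exception (d) does not apply.
Exception (e) fails — the qualifying period is 380 days, not less than 365 days.
No exception applies. The general rule governs.

Yes — Farouk's print shop must obtain a discharge permit.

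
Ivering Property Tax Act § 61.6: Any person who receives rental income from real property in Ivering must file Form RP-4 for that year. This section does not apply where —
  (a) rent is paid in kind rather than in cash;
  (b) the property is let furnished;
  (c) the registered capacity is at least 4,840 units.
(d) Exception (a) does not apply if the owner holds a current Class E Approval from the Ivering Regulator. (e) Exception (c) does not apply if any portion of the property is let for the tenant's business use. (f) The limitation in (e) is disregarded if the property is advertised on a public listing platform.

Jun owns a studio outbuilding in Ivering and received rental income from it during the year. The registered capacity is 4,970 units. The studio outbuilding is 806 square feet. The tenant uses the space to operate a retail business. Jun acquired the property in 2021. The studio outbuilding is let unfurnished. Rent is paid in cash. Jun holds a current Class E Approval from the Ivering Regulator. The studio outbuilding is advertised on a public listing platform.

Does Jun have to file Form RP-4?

No — exception (c) applies; Jun is not required to file Form RP-4.

Exception (a) does not apply: rent is paid in cash.
Exception (b) requires that the property is let furnished; but the property is let unfurnished, so (b) is unavailable.
Exception (c) is satisfied on its face — the registered capacity is 4,970 units, meeting the 4,840 units threshold. As to paragraphs (e)–(f): (e) is triggered (the space is let for business use), but yields to (f): (f) operates against (e): the property is publicly advertised. So (c) applies.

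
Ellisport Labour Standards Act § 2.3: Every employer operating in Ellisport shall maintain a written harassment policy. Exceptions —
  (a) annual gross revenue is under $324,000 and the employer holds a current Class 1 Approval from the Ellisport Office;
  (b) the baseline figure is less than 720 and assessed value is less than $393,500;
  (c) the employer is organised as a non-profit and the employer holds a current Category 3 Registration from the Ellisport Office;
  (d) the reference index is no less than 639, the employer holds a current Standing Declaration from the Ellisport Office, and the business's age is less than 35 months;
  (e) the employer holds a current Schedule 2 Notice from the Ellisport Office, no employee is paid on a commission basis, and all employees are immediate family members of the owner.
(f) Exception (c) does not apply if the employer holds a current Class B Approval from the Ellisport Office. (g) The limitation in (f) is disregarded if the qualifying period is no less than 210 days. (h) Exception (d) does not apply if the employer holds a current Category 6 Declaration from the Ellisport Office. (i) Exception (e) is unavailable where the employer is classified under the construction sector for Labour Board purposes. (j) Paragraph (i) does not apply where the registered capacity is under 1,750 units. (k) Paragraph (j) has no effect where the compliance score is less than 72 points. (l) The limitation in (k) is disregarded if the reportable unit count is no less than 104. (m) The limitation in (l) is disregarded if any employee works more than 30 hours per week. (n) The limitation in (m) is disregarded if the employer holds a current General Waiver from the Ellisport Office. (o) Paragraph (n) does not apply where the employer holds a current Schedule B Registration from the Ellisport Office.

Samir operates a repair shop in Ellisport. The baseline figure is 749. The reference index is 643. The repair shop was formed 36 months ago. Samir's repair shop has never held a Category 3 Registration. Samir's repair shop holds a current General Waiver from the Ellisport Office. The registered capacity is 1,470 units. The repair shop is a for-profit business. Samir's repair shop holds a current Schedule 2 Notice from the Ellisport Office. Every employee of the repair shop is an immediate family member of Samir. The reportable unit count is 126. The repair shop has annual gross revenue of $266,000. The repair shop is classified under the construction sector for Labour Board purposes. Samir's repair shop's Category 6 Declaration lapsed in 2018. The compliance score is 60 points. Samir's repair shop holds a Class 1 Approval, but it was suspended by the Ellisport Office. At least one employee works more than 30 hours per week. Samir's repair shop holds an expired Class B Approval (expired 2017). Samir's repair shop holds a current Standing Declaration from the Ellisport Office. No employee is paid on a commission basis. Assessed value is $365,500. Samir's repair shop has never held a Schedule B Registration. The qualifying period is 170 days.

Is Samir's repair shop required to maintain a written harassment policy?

Exception (a) requires that the employer holds a current Class 1 Approval from the Ellisport Office; but no current Class 1 Approval is held, so (a) is unavailable.
Exception (b) does not apply: the baseline figure is 749, not less than 720.
Exception (c) does not apply: the employer is for-profit.
Exception (d) does not apply: the business's age is 36 months, not less than 35 months.
All of (e)'s requirements are met (a current Schedule 2 Notice is held; no employee is paid on commission; every employee is an immediate family member). Under paragraphs (i)–(o): (i) would limit (e) — the repair shop is classified under the construction sector — but (j) sets (i) aside: (j) operates against (i): the registered capacity is 1,470 units, under the 1,750 units limit. (k) operates (the compliance score is 60 points, less than the 72 points limit), but is set aside by (l): (l) is triggered — the reportable unit count is 126, meeting the 104 threshold. (m) would limit (l) — at least one employee exceeds 30 hours/week — but (n) sets (m) aside: (n) operates against (m): a current General Waiver is held. (o), which would lift (n), does not operate here — the Schedule B Registration is not current. Exception (e) stands.

No — exception (e) applies; Samir's repair shop is not required to maintain a written harassment policy.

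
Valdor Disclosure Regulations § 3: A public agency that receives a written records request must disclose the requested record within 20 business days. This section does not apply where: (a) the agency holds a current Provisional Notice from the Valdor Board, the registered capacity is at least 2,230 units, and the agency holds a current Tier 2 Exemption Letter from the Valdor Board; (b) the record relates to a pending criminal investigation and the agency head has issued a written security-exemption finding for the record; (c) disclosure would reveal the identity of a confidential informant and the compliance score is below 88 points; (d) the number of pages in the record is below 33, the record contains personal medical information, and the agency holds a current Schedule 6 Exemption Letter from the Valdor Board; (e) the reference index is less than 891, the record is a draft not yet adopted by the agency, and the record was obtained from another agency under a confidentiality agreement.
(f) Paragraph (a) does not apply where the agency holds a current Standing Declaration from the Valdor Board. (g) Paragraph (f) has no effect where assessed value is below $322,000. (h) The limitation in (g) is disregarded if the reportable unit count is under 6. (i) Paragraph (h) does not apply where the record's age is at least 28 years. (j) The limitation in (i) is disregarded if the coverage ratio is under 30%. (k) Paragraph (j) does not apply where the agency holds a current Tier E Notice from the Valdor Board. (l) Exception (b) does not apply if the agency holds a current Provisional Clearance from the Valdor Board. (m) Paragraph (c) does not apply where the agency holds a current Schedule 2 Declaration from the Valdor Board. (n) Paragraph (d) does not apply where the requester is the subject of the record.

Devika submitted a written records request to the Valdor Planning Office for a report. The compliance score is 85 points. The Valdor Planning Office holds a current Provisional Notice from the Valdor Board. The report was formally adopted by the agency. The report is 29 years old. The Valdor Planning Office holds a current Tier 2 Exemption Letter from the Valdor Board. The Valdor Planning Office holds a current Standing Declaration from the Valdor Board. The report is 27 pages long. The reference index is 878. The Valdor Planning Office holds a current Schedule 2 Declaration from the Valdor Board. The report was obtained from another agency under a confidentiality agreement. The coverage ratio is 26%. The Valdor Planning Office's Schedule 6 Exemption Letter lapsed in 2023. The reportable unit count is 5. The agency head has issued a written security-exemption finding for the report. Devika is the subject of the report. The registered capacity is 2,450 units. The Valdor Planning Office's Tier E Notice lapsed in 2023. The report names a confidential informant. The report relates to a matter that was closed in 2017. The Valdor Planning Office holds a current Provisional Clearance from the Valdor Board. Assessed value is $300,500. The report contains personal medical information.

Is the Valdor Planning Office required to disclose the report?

Yes — the Valdor Planning Office must disclose the report.

Exception (a): a current Provisional Notice is held; the registered capacity is 2,450 units, meeting the 2,230 units threshold; a current Tier 2 Exemption Letter is held — every condition holds. But applying paragraphs (f)–(k): (f) operates against (a): a current Standing Declaration is held. (g) operates (assessed value is $300,500, below the $322,000 limit), but is displaced by (h): (h) is engaged — the reportable unit count is 5, under the 6 limit. (i) operates (the record's age is 29 years, meeting the 28 years threshold), but is overridden by (j): (j) operates against (i): the coverage ratio is 26%, under the 30% limit. (k) is inapplicable (no current Tier E Notice is held), so (j) stands. So (a) is unavailable.
Exception (b) fails — the report relates to a closed matter.
Exception (c) is satisfied on its face — the report names a confidential informant; the compliance score is 85 points, below the 88 points limit. However, paragraph (m) must be considered: (m) operates against (c): a current Schedule 2 Declaration is held. So (c) is unavailable.
Exception (d) requires that the agency holds a current Schedule 6 Exemption Letter from the Valdor Board; but there is no Schedule 6 Exemption Letter in force, so (d) is unavailable.
Exception (e) does not apply: the report has been formally adopted.
No exception displaces § 3.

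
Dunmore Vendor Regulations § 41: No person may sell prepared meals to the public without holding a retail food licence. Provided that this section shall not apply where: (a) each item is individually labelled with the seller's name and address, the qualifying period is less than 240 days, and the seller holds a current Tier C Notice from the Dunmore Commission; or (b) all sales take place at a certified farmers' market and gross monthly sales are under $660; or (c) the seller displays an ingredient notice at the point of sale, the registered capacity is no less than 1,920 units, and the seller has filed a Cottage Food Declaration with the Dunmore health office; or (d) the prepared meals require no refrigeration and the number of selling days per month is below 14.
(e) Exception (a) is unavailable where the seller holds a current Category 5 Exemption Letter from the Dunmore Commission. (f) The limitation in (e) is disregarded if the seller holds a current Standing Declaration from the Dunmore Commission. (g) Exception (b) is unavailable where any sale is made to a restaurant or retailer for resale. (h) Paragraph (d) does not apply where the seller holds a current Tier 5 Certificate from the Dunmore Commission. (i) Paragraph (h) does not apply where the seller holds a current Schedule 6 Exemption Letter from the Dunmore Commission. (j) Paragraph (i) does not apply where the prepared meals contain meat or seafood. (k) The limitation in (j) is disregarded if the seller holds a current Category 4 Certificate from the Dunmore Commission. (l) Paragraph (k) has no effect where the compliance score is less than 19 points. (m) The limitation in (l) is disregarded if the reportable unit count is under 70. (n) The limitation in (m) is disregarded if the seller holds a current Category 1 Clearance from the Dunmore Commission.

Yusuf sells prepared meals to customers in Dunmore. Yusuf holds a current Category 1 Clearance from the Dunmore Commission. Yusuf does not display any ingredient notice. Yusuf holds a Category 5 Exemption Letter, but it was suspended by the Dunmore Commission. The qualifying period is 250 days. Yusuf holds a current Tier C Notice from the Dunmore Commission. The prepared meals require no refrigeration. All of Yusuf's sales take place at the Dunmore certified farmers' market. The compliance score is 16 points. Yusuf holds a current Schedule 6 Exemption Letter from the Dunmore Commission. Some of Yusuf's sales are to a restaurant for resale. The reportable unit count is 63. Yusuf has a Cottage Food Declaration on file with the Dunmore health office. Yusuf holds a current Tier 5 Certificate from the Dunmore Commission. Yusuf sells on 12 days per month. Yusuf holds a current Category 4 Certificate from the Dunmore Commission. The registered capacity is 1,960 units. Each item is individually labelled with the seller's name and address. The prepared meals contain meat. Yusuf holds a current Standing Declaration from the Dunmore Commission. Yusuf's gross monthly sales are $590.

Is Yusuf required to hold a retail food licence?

Exception (a) fails — the qualifying period is 250 days, not less than 240 days.
All of (b)'s requirements are met (all sales are at a certified farmers' market; gross monthly sales are $590, under the $660 limit). But: (g) applies — some sales are to a restaurant for resale. So (b) is unavailable.
Exception (c) fails — no ingredient notice is displayed.
Exception (d) is satisfied on its face — the prepared meals are shelf-stable; the number of selling days per month is 12, below the 14 limit. However, paragraphs (h)–(n) must be considered: (h) operates against (d): a current Tier 5 Certificate is held. (i) is triggered (a current Schedule 6 Exemption Letter is held), but is itself disapplied by (j): (j) operates against (i): the prepared meals contain meat. (k) would limit (j) — a current Category 4 Certificate is held — but (l) sets (k) aside: (l) is triggered — the compliance score is 16 points, less than the 19 points limit. (m) is engaged (the reportable unit count is 63, under the 70 limit), but is overridden by (n): (n) is engaged — a current Category 1 Clearance is held. Exception (d) does not apply.
No exception displaces § 41.

Yes — Yusuf must hold a retail food licence.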